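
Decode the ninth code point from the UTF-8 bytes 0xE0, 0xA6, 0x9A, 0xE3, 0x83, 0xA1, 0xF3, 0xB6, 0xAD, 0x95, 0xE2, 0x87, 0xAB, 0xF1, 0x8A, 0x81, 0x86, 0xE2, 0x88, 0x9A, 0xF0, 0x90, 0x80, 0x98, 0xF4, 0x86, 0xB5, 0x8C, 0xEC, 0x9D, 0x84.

Offset 0: leading byte 0xE0 = 11100000 → 3-byte char #1 = E0 A6 9A.
Offset 3: leading byte 0xE3 = 11100011 → 3-byte char #2 = E3 83 A1.
Offset 6: leading byte 0xF3 = 11110011 → 4-byte char #3 = F3 B6 AD 95.
Offset 10: leading byte 0xE2 = 11100010 → 3-byte char #4 = E2 87 AB.
Offset 13: leading byte 0xF1 = 11110001 → 4-byte char #5 = F1 8A 81 86.
Offset 17: leading byte 0xE2 = 11100010 → 3-byte char #6 = E2 88 9A.
Offset 20: leading byte 0xF0 = 11110000 → 4-byte char #7 = F0 90 80 98.
Offset 24: leading byte 0xF4 = 11110100 → 4-byte char #8 = F4 86 B5 8C.
Offset 28: leading byte 0xEC = 11101100 → 3-byte char #9 = EC 9D 84.
Leading byte 0xEC = 11101100 matches 1110xxxx → 3-byte sequence.
Byte 1: 0xEC = 11101100, payload 1100 (4 bits).
Byte 2: 0x9D = 10011101 (10xxxxxx ✓), payload 011101.
Byte 3: 0x84 = 10000100 (10xxxxxx ✓), payload 000100.
Concatenate: 1100011101000100 = 0xC744 (16 bits → U+C744).

U+C744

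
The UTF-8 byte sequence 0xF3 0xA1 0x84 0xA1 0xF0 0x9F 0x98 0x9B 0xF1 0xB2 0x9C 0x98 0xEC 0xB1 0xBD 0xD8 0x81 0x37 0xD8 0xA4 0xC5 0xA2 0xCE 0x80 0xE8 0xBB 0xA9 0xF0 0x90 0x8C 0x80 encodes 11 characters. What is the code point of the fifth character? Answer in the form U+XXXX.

Offset 0: leading byte 0xF3 = 11110011 → 4-byte char #1 = F3 A1 84 A1.
Offset 4: leading byte 0xF0 = 11110000 → 4-byte char #2 = F0 9F 98 9B.
Offset 8: leading byte 0xF1 = 11110001 → 4-byte char #3 = F1 B2 9C 98.
Offset 12: leading byte 0xEC = 11101100 → 3-byte char #4 = EC B1 BD.
Offset 15: leading byte 0xD8 = 11011000 → 2-byte char #5 = D8 81.
Leading byte 0xD8 = 11011000 matches 110xxxxx → 2-byte sequence.
Byte 1: 0xD8 = 11011000, payload 11000 (5 bits).
Byte 2: 0x81 = 10000001 (10xxxxxx ✓), payload 000001.
Concatenate: 11000000001 = 0x601 (11 bits → U+0601).

U+0601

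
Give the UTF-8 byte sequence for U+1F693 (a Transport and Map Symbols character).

U+1F693 = 0x1F693 = 128659 decimal. In range U+10000–U+10FFFF → 4-byte form: 11110xxx 10xxxxxx 10xxxxxx 10xxxxxx.
Binary (21 bits): 000011111011010010011.
Split 3+6+6+6: 000 | 011111 | 011010 | 010011.
Byte 1: 11110000 = 0xF0.
Byte 2: 10011111 = 0x9F.
Byte 3: 10011010 = 0x9A.
Byte 4: 10010011 = 0x93.

F0 9F 9A 93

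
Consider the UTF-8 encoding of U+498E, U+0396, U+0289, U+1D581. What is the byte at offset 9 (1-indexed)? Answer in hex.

0x9D

1-indexed offset 9 is 0-indexed offset 8.
U+498E → 3-byte form E4 A6 8E at offsets 0–2.
U+0396 → 2-byte form CE 96 at offsets 3–4.
U+0289 → 2-byte form CA 89 at offsets 5–6.
U+1D581 → 4-byte form F0 9D 96 81 at offsets 7–10.
Offset 8 falls in char 4's range; it's byte 2 of F0 9D 96 81 = 0x9D.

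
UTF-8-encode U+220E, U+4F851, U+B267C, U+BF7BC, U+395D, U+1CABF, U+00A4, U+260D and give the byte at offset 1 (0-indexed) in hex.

U+220E → 3-byte form E2 88 8E at offsets 0–2.
Offset 1 falls in char 1's range; it's byte 2 of E2 88 8E = 0x88.

0x88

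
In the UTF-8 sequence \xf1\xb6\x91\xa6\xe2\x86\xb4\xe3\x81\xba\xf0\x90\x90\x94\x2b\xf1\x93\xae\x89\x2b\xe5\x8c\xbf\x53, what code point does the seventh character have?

U+002B

Offset 0: leading byte 0xF1 = 11110001 → 4-byte char #1 = F1 B6 91 A6.
Offset 4: leading byte 0xE2 = 11100010 → 3-byte char #2 = E2 86 B4.
Offset 7: leading byte 0xE3 = 11100011 → 3-byte char #3 = E3 81 BA.
Offset 10: leading byte 0xF0 = 11110000 → 4-byte char #4 = F0 90 90 94.
Offset 14: leading byte 0x2B = 00101011 → 1-byte char #5 = 2B.
Offset 15: leading byte 0xF1 = 11110001 → 4-byte char #6 = F1 93 AE 89.
Offset 19: leading byte 0x2B = 00101011 → 1-byte char #7 = 2B.
Leading byte 0x2B = 00101011 matches 0xxxxxxx → 1-byte sequence.
Byte 1: 0x2B = 00101011, payload 0101011 (7 bits).
Concatenate: 0101011 = 0x2B (7 bits → U+002B).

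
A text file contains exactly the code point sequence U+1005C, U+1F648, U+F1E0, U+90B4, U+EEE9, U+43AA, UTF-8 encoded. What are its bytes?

U+1005C: 4-byte form → F0 90 81 9C.
U+1F648: 4-byte form → F0 9F 99 88.
U+F1E0: 3-byte form → EF 87 A0.
U+90B4: 3-byte form → E9 82 B4.
U+EEE9: 3-byte form → EE BB A9.
U+43AA: 3-byte form → E4 8E AA.
Concatenated (20 bytes): F0 90 81 9C F0 9F 99 88 EF 87 A0 E9 82 B4 EE BB A9 E4 8E AA.

F0 90 81 9C F0 9F 99 88 EF 87 A0 E9 82 B4 EE BB A9 E4 8E AA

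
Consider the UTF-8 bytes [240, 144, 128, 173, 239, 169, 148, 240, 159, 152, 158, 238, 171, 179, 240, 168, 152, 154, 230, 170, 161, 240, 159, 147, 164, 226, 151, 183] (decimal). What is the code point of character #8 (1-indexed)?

Offset 0: leading byte 0xF0 = 11110000 → 4-byte char #1 = F0 90 80 AD.
Offset 4: leading byte 0xEF = 11101111 → 3-byte char #2 = EF A9 94.
Offset 7: leading byte 0xF0 = 11110000 → 4-byte char #3 = F0 9F 98 9E.
Offset 11: leading byte 0xEE = 11101110 → 3-byte char #4 = EE AB B3.
Offset 14: leading byte 0xF0 = 11110000 → 4-byte char #5 = F0 A8 98 9A.
Offset 18: leading byte 0xE6 = 11100110 → 3-byte char #6 = E6 AA A1.
Offset 21: leading byte 0xF0 = 11110000 → 4-byte char #7 = F0 9F 93 A4.
Offset 25: leading byte 0xE2 = 11100010 → 3-byte char #8 = E2 97 B7.
Leading byte 0xE2 = 11100010 matches 1110xxxx → 3-byte sequence.
Byte 1: 0xE2 = 11100010, payload 0010 (4 bits).
Byte 2: 0x97 = 10010111 (10xxxxxx ✓), payload 010111.
Byte 3: 0xB7 = 10110111 (10xxxxxx ✓), payload 110111.
Concatenate: 0010010111110111 = 0x25F7 (16 bits → U+25F7).

U+25F7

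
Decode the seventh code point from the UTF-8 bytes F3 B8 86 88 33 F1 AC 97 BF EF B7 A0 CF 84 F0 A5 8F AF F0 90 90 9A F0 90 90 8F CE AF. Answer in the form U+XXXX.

U+1041A

Offset 0: leading byte 0xF3 = 11110011 → 4-byte char #1 = F3 B8 86 88.
Offset 4: leading byte 0x33 = 00110011 → 1-byte char #2 = 33.
Offset 5: leading byte 0xF1 = 11110001 → 4-byte char #3 = F1 AC 97 BF.
Offset 9: leading byte 0xEF = 11101111 → 3-byte char #4 = EF B7 A0.
Offset 12: leading byte 0xCF = 11001111 → 2-byte char #5 = CF 84.
Offset 14: leading byte 0xF0 = 11110000 → 4-byte char #6 = F0 A5 8F AF.
Offset 18: leading byte 0xF0 = 11110000 → 4-byte char #7 = F0 90 90 9A.
Leading byte 0xF0 = 11110000 matches 11110xxx → 4-byte sequence.
Byte 1: 0xF0 = 11110000, payload 000 (3 bits).
Byte 2: 0x90 = 10010000 (10xxxxxx ✓), payload 010000.
Byte 3: 0x90 = 10010000 (10xxxxxx ✓), payload 010000.
Byte 4: 0x9A = 10011010 (10xxxxxx ✓), payload 011010.
Concatenate: 000010000010000011010 = 0x1041A (21 bits → U+1041A).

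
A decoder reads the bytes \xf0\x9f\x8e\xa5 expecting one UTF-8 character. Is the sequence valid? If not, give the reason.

Leading byte 0xF0 = 11110000 → 4-byte form.
Continuation bytes 0x9F=10011111, 0x8E=10001110, 0xA5=10100101 all match 10xxxxxx.
Decoded value 0x1F3A5 is ≥ 0x10000 (shortest form) and not a surrogate.

valid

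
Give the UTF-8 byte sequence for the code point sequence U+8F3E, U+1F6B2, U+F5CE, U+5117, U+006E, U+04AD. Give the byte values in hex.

E8 BC BE F0 9F 9A B2 EF 97 8E E5 84 97 6E D2 AD

U+8F3E: 3-byte form → E8 BC BE.
U+1F6B2: 4-byte form → F0 9F 9A B2.
U+F5CE: 3-byte form → EF 97 8E.
U+5117: 3-byte form → E5 84 97.
U+006E: 1-byte form → 6E.
U+04AD: 2-byte form → D2 AD.
Concatenated (16 bytes): E8 BC BE F0 9F 9A B2 EF 97 8E E5 84 97 6E D2 AD.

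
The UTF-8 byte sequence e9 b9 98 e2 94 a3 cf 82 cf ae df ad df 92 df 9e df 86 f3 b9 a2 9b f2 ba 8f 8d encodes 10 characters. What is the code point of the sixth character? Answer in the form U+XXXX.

Offset 0: leading byte 0xE9 = 11101001 → 3-byte char #1 = E9 B9 98.
Offset 3: leading byte 0xE2 = 11100010 → 3-byte char #2 = E2 94 A3.
Offset 6: leading byte 0xCF = 11001111 → 2-byte char #3 = CF 82.
Offset 8: leading byte 0xCF = 11001111 → 2-byte char #4 = CF AE.
Offset 10: leading byte 0xDF = 11011111 → 2-byte char #5 = DF AD.
Offset 12: leading byte 0xDF = 11011111 → 2-byte char #6 = DF 92.
Leading byte 0xDF = 11011111 matches 110xxxxx → 2-byte sequence.
Byte 1: 0xDF = 11011111, payload 11111 (5 bits).
Byte 2: 0x92 = 10010010 (10xxxxxx ✓), payload 010010.
Concatenate: 11111010010 = 0x7D2 (11 bits → U+07D2).

U+07D2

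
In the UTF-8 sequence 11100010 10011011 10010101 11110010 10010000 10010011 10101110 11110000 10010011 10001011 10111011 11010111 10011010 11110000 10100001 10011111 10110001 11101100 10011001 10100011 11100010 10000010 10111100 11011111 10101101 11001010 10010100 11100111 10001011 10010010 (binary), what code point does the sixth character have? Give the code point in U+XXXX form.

Offset 0: leading byte 0xE2 = 11100010 → 3-byte char #1 = E2 9B 95.
Offset 3: leading byte 0xF2 = 11110010 → 4-byte char #2 = F2 90 93 AE.
Offset 7: leading byte 0xF0 = 11110000 → 4-byte char #3 = F0 93 8B BB.
Offset 11: leading byte 0xD7 = 11010111 → 2-byte char #4 = D7 9A.
Offset 13: leading byte 0xF0 = 11110000 → 4-byte char #5 = F0 A1 9F B1.
Offset 17: leading byte 0xEC = 11101100 → 3-byte char #6 = EC 99 A3.
Leading byte 0xEC = 11101100 matches 1110xxxx → 3-byte sequence.
Byte 1: 0xEC = 11101100, payload 1100 (4 bits).
Byte 2: 0x99 = 10011001 (10xxxxxx ✓), payload 011001.
Byte 3: 0xA3 = 10100011 (10xxxxxx ✓), payload 100011.
Concatenate: 1100011001100011 = 0xC663 (16 bits → U+C663).

U+C663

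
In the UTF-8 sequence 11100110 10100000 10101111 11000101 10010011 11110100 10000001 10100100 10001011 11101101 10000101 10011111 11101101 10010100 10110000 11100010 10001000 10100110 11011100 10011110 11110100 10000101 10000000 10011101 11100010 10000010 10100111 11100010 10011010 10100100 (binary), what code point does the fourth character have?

U+D15F

Offset 0: leading byte 0xE6 = 11100110 → 3-byte char #1 = E6 A0 AF.
Offset 3: leading byte 0xC5 = 11000101 → 2-byte char #2 = C5 93.
Offset 5: leading byte 0xF4 = 11110100 → 4-byte char #3 = F4 81 A4 8B.
Offset 9: leading byte 0xED = 11101101 → 3-byte char #4 = ED 85 9F.
Leading byte 0xED = 11101101 matches 1110xxxx → 3-byte sequence.
Byte 1: 0xED = 11101101, payload 1101 (4 bits).
Byte 2: 0x85 = 10000101 (10xxxxxx ✓), payload 000101.
Byte 3: 0x9F = 10011111 (10xxxxxx ✓), payload 011111.
Concatenate: 1101000101011111 = 0xD15F (16 bits → U+D15F).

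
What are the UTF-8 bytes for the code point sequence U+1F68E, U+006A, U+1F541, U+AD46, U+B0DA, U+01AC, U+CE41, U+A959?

U+1F68E: 4-byte form → F0 9F 9A 8E.
U+006A: 1-byte form → 6A.
U+1F541: 4-byte form → F0 9F 95 81.
U+AD46: 3-byte form → EA B5 86.
U+B0DA: 3-byte form → EB 83 9A.
U+01AC: 2-byte form → C6 AC.
U+CE41: 3-byte form → EC B9 81.
U+A959: 3-byte form → EA A5 99.
Concatenated (23 bytes): F0 9F 9A 8E 6A F0 9F 95 81 EA B5 86 EB 83 9A C6 AC EC B9 81 EA A5 99.

F0 9F 9A 8E 6A F0 9F 95 81 EA B5 86 EB 83 9A C6 AC EC B9 81 EA A5 99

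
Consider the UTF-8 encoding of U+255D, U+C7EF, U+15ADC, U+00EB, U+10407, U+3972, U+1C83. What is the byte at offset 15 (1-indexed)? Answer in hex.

0x90

1-indexed offset 15 is 0-indexed offset 14.
U+255D → 3-byte form E2 95 9D at offsets 0–2.
U+C7EF → 3-byte form EC 9F AF at offsets 3–5.
U+15ADC → 4-byte form F0 95 AB 9C at offsets 6–9.
U+00EB → 2-byte form C3 AB at offsets 10–11.
U+10407 → 4-byte form F0 90 90 87 at offsets 12–15.
Offset 14 falls in char 5's range; it's byte 3 of F0 90 90 87 = 0x90.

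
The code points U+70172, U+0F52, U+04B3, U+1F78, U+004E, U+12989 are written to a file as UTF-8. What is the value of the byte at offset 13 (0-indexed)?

0xF0

U+70172 → 4-byte form F1 B0 85 B2 at offsets 0–3.
U+0F52 → 3-byte form E0 BD 92 at offsets 4–6.
U+04B3 → 2-byte form D2 B3 at offsets 7–8.
U+1F78 → 3-byte form E1 BD B8 at offsets 9–11.
U+004E → 1-byte form 4E at offsets 12–12.
U+12989 → 4-byte form F0 92 A6 89 at offsets 13–16.
Offset 13 falls in char 6's range; it's byte 1 of F0 92 A6 89 = 0xF0.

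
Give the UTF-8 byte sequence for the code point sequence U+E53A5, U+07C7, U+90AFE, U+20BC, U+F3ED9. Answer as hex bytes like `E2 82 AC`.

U+E53A5: 4-byte form → F3 A5 8E A5.
U+07C7: 2-byte form → DF 87.
U+90AFE: 4-byte form → F2 90 AB BE.
U+20BC: 3-byte form → E2 82 BC.
U+F3ED9: 4-byte form → F3 B3 BB 99.
Concatenated (17 bytes): F3 A5 8E A5 DF 87 F2 90 AB BE E2 82 BC F3 B3 BB 99.

F3 A5 8E A5 DF 87 F2 90 AB BE E2 82 BC F3 B3 BB 99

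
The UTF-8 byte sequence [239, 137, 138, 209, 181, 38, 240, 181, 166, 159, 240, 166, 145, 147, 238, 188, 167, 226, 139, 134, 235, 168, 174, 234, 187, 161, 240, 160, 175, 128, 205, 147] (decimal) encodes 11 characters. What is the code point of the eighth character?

U+BA2E

Offset 0: leading byte 0xEF = 11101111 → 3-byte char #1 = EF 89 8A.
Offset 3: leading byte 0xD1 = 11010001 → 2-byte char #2 = D1 B5.
Offset 5: leading byte 0x26 = 00100110 → 1-byte char #3 = 26.
Offset 6: leading byte 0xF0 = 11110000 → 4-byte char #4 = F0 B5 A6 9F.
Offset 10: leading byte 0xF0 = 11110000 → 4-byte char #5 = F0 A6 91 93.
Offset 14: leading byte 0xEE = 11101110 → 3-byte char #6 = EE BC A7.
Offset 17: leading byte 0xE2 = 11100010 → 3-byte char #7 = E2 8B 86.
Offset 20: leading byte 0xEB = 11101011 → 3-byte char #8 = EB A8 AE.
Leading byte 0xEB = 11101011 matches 1110xxxx → 3-byte sequence.
Byte 1: 0xEB = 11101011, payload 1011 (4 bits).
Byte 2: 0xA8 = 10101000 (10xxxxxx ✓), payload 101000.
Byte 3: 0xAE = 10101110 (10xxxxxx ✓), payload 101110.
Concatenate: 1011101000101110 = 0xBA2E (16 bits → U+BA2E).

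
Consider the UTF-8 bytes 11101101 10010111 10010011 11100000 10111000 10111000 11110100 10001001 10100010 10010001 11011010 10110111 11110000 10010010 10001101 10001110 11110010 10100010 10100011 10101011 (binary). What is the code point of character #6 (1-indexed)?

U+A28EB

Offset 0: leading byte 0xED = 11101101 → 3-byte char #1 = ED 97 93.
Offset 3: leading byte 0xE0 = 11100000 → 3-byte char #2 = E0 B8 B8.
Offset 6: leading byte 0xF4 = 11110100 → 4-byte char #3 = F4 89 A2 91.
Offset 10: leading byte 0xDA = 11011010 → 2-byte char #4 = DA B7.
Offset 12: leading byte 0xF0 = 11110000 → 4-byte char #5 = F0 92 8D 8E.
Offset 16: leading byte 0xF2 = 11110010 → 4-byte char #6 = F2 A2 A3 AB.
Leading byte 0xF2 = 11110010 matches 11110xxx → 4-byte sequence.
Byte 1: 0xF2 = 11110010, payload 010 (3 bits).
Byte 2: 0xA2 = 10100010 (10xxxxxx ✓), payload 100010.
Byte 3: 0xA3 = 10100011 (10xxxxxx ✓), payload 100011.
Byte 4: 0xAB = 10101011 (10xxxxxx ✓), payload 101011.
Concatenate: 010100010100011101011 = 0xA28EB (21 bits → U+A28EB).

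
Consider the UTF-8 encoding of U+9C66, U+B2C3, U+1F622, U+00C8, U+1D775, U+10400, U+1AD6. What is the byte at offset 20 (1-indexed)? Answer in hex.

1-indexed offset 20 is 0-indexed offset 19.
U+9C66 → 3-byte form E9 B1 A6 at offsets 0–2.
U+B2C3 → 3-byte form EB 8B 83 at offsets 3–5.
U+1F622 → 4-byte form F0 9F 98 A2 at offsets 6–9.
U+00C8 → 2-byte form C3 88 at offsets 10–11.
U+1D775 → 4-byte form F0 9D 9D B5 at offsets 12–15.
U+10400 → 4-byte form F0 90 90 80 at offsets 16–19.
Offset 19 falls in char 6's range; it's byte 4 of F0 90 90 80 = 0x80.

0x80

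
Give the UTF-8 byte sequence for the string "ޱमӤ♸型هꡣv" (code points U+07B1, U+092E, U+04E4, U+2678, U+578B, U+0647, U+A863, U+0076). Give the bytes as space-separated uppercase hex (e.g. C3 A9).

U+07B1: 2-byte form → DE B1.
U+092E: 3-byte form → E0 A4 AE.
U+04E4: 2-byte form → D3 A4.
U+2678: 3-byte form → E2 99 B8.
U+578B: 3-byte form → E5 9E 8B.
U+0647: 2-byte form → D9 87.
U+A863: 3-byte form → EA A1 A3.
U+0076: 1-byte form → 76.
Concatenated (19 bytes): DE B1 E0 A4 AE D3 A4 E2 99 B8 E5 9E 8B D9 87 EA A1 A3 76.

DE B1 E0 A4 AE D3 A4 E2 99 B8 E5 9E 8B D9 87 EA A1 A3 76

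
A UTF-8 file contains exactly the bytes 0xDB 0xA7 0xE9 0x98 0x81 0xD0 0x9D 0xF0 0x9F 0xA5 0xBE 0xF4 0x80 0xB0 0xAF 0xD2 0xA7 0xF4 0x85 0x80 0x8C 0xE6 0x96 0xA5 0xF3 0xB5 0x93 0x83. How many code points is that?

9

Byte at offset 0: 0xDB = 11011011 → 2-byte char (#1). Advance 2.
Byte at offset 2: 0xE9 = 11101001 → 3-byte char (#2). Advance 3.
Byte at offset 5: 0xD0 = 11010000 → 2-byte char (#3). Advance 2.
Byte at offset 7: 0xF0 = 11110000 → 4-byte char (#4). Advance 4.
Byte at offset 11: 0xF4 = 11110100 → 4-byte char (#5). Advance 4.
Byte at offset 15: 0xD2 = 11010010 → 2-byte char (#6). Advance 2.
Byte at offset 17: 0xF4 = 11110100 → 4-byte char (#7). Advance 4.
Byte at offset 21: 0xE6 = 11100110 → 3-byte char (#8). Advance 3.
Byte at offset 24: 0xF3 = 11110011 → 4-byte char (#9). Advance 4.
Reached end at offset 28 after 9 code points.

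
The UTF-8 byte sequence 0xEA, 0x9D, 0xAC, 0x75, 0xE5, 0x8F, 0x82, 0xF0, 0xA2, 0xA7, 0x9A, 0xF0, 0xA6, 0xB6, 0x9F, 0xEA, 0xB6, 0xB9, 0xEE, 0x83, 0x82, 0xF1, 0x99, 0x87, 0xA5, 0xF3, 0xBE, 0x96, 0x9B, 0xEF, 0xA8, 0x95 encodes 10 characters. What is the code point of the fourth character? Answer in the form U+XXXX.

Offset 0: leading byte 0xEA = 11101010 → 3-byte char #1 = EA 9D AC.
Offset 3: leading byte 0x75 = 01110101 → 1-byte char #2 = 75.
Offset 4: leading byte 0xE5 = 11100101 → 3-byte char #3 = E5 8F 82.
Offset 7: leading byte 0xF0 = 11110000 → 4-byte char #4 = F0 A2 A7 9A.
Leading byte 0xF0 = 11110000 matches 11110xxx → 4-byte sequence.
Byte 1: 0xF0 = 11110000, payload 000 (3 bits).
Byte 2: 0xA2 = 10100010 (10xxxxxx ✓), payload 100010.
Byte 3: 0xA7 = 10100111 (10xxxxxx ✓), payload 100111.
Byte 4: 0x9A = 10011010 (10xxxxxx ✓), payload 011010.
Concatenate: 000100010100111011010 = 0x229DA (21 bits → U+229DA).

U+229DA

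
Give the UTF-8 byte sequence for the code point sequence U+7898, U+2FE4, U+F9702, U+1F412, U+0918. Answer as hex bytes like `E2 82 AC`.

U+7898: 3-byte form → E7 A2 98.
U+2FE4: 3-byte form → E2 BF A4.
U+F9702: 4-byte form → F3 B9 9C 82.
U+1F412: 4-byte form → F0 9F 90 92.
U+0918: 3-byte form → E0 A4 98.
Concatenated (17 bytes): E7 A2 98 E2 BF A4 F3 B9 9C 82 F0 9F 90 92 E0 A4 98.

E7 A2 98 E2 BF A4 F3 B9 9C 82 F0 9F 90 92 E0 A4 98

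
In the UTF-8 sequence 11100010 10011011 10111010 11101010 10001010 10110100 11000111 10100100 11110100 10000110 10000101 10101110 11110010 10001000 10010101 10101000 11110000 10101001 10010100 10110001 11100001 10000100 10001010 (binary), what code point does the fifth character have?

Offset 0: leading byte 0xE2 = 11100010 → 3-byte char #1 = E2 9B BA.
Offset 3: leading byte 0xEA = 11101010 → 3-byte char #2 = EA 8A B4.
Offset 6: leading byte 0xC7 = 11000111 → 2-byte char #3 = C7 A4.
Offset 8: leading byte 0xF4 = 11110100 → 4-byte char #4 = F4 86 85 AE.
Offset 12: leading byte 0xF2 = 11110010 → 4-byte char #5 = F2 88 95 A8.
Leading byte 0xF2 = 11110010 matches 11110xxx → 4-byte sequence.
Byte 1: 0xF2 = 11110010, payload 010 (3 bits).
Byte 2: 0x88 = 10001000 (10xxxxxx ✓), payload 001000.
Byte 3: 0x95 = 10010101 (10xxxxxx ✓), payload 010101.
Byte 4: 0xA8 = 10101000 (10xxxxxx ✓), payload 101000.
Concatenate: 010001000010101101000 = 0x88568 (21 bits → U+88568).

U+88568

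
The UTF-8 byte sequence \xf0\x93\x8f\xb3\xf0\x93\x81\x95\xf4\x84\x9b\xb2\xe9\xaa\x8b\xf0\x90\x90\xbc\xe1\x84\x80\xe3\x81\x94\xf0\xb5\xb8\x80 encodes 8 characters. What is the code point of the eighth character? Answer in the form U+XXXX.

Offset 0: leading byte 0xF0 = 11110000 → 4-byte char #1 = F0 93 8F B3.
Offset 4: leading byte 0xF0 = 11110000 → 4-byte char #2 = F0 93 81 95.
Offset 8: leading byte 0xF4 = 11110100 → 4-byte char #3 = F4 84 9B B2.
Offset 12: leading byte 0xE9 = 11101001 → 3-byte char #4 = E9 AA 8B.
Offset 15: leading byte 0xF0 = 11110000 → 4-byte char #5 = F0 90 90 BC.
Offset 19: leading byte 0xE1 = 11100001 → 3-byte char #6 = E1 84 80.
Offset 22: leading byte 0xE3 = 11100011 → 3-byte char #7 = E3 81 94.
Offset 25: leading byte 0xF0 = 11110000 → 4-byte char #8 = F0 B5 B8 80.
Leading byte 0xF0 = 11110000 matches 11110xxx → 4-byte sequence.
Byte 1: 0xF0 = 11110000, payload 000 (3 bits).
Byte 2: 0xB5 = 10110101 (10xxxxxx ✓), payload 110101.
Byte 3: 0xB8 = 10111000 (10xxxxxx ✓), payload 111000.
Byte 4: 0x80 = 10000000 (10xxxxxx ✓), payload 000000.
Concatenate: 000110101111000000000 = 0x35E00 (21 bits → U+35E00).

U+35E00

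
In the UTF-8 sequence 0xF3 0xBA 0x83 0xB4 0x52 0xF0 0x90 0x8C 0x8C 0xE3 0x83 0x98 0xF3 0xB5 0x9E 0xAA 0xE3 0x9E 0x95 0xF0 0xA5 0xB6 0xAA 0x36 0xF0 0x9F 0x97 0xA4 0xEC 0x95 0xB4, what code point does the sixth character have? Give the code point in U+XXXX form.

U+3795

Offset 0: leading byte 0xF3 = 11110011 → 4-byte char #1 = F3 BA 83 B4.
Offset 4: leading byte 0x52 = 01010010 → 1-byte char #2 = 52.
Offset 5: leading byte 0xF0 = 11110000 → 4-byte char #3 = F0 90 8C 8C.
Offset 9: leading byte 0xE3 = 11100011 → 3-byte char #4 = E3 83 98.
Offset 12: leading byte 0xF3 = 11110011 → 4-byte char #5 = F3 B5 9E AA.
Offset 16: leading byte 0xE3 = 11100011 → 3-byte char #6 = E3 9E 95.
Leading byte 0xE3 = 11100011 matches 1110xxxx → 3-byte sequence.
Byte 1: 0xE3 = 11100011, payload 0011 (4 bits).
Byte 2: 0x9E = 10011110 (10xxxxxx ✓), payload 011110.
Byte 3: 0x95 = 10010101 (10xxxxxx ✓), payload 010101.
Concatenate: 0011011110010101 = 0x3795 (16 bits → U+3795).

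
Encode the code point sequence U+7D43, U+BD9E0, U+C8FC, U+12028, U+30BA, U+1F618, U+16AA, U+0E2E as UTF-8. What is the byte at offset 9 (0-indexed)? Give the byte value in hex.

0xBC

U+7D43 → 3-byte form E7 B5 83 at offsets 0–2.
U+BD9E0 → 4-byte form F2 BD A7 A0 at offsets 3–6.
U+C8FC → 3-byte form EC A3 BC at offsets 7–9.
Offset 9 falls in char 3's range; it's byte 3 of EC A3 BC = 0xBC.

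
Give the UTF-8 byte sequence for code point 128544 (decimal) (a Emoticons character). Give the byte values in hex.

F0 9F 98 A0

U+1F620 = 0x1F620 = 128544 decimal. In range U+10000–U+10FFFF → 4-byte form: 11110xxx 10xxxxxx 10xxxxxx 10xxxxxx.
Binary (21 bits): 000011111011000100000.
Split 3+6+6+6: 000 | 011111 | 011000 | 100000.
Byte 1: 11110000 = 0xF0.
Byte 2: 10011111 = 0x9F.
Byte 3: 10011000 = 0x98.
Byte 4: 10100000 = 0xA0.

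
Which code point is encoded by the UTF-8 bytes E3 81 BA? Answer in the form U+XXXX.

Leading byte 0xE3 = 11100011 matches 1110xxxx → 3-byte sequence.
Byte 1: 0xE3 = 11100011, payload 0011 (4 bits).
Byte 2: 0x81 = 10000001 (10xxxxxx ✓), payload 000001.
Byte 3: 0xBA = 10111010 (10xxxxxx ✓), payload 111010.
Concatenate: 0011000001111010 = 0x307A (16 bits → U+307A).

U+307A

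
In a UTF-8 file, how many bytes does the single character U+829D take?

U+829D = 0x829D. UTF-8 uses 1 byte below 0x80, 2 below 0x800, 3 below 0x10000, 4 up to 0x10FFFF. 0x829D is in U+0800–U+FFFF → 3 bytes.

3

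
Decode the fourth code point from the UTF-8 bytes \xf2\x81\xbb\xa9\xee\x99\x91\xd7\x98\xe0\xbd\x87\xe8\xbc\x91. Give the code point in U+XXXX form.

U+0F47

Offset 0: leading byte 0xF2 = 11110010 → 4-byte char #1 = F2 81 BB A9.
Offset 4: leading byte 0xEE = 11101110 → 3-byte char #2 = EE 99 91.
Offset 7: leading byte 0xD7 = 11010111 → 2-byte char #3 = D7 98.
Offset 9: leading byte 0xE0 = 11100000 → 3-byte char #4 = E0 BD 87.
Leading byte 0xE0 = 11100000 matches 1110xxxx → 3-byte sequence.
Byte 1: 0xE0 = 11100000, payload 0000 (4 bits).
Byte 2: 0xBD = 10111101 (10xxxxxx ✓), payload 111101.
Byte 3: 0x87 = 10000111 (10xxxxxx ✓), payload 000111.
Concatenate: 0000111101000111 = 0xF47 (16 bits → U+0F47).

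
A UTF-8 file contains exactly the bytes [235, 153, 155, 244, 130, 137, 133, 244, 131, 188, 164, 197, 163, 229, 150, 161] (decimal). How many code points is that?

Byte at offset 0: 0xEB = 11101011 → 3-byte char (#1). Advance 3.
Byte at offset 3: 0xF4 = 11110100 → 4-byte char (#2). Advance 4.
Byte at offset 7: 0xF4 = 11110100 → 4-byte char (#3). Advance 4.
Byte at offset 11: 0xC5 = 11000101 → 2-byte char (#4). Advance 2.
Byte at offset 13: 0xE5 = 11100101 → 3-byte char (#5). Advance 3.
Reached end at offset 16 after 5 code points.

5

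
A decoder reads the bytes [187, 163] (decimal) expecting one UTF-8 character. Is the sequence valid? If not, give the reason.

Byte 0xBB = 10111011 has the form 10xxxxxx — a continuation byte — but there is no preceding leading byte.

invalid (continuation byte with no leading byte)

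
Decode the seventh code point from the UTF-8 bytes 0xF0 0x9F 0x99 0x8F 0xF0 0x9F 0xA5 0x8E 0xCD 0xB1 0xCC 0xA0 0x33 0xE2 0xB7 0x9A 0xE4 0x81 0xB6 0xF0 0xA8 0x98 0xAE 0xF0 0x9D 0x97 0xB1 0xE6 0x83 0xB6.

U+4076

Offset 0: leading byte 0xF0 = 11110000 → 4-byte char #1 = F0 9F 99 8F.
Offset 4: leading byte 0xF0 = 11110000 → 4-byte char #2 = F0 9F A5 8E.
Offset 8: leading byte 0xCD = 11001101 → 2-byte char #3 = CD B1.
Offset 10: leading byte 0xCC = 11001100 → 2-byte char #4 = CC A0.
Offset 12: leading byte 0x33 = 00110011 → 1-byte char #5 = 33.
Offset 13: leading byte 0xE2 = 11100010 → 3-byte char #6 = E2 B7 9A.
Offset 16: leading byte 0xE4 = 11100100 → 3-byte char #7 = E4 81 B6.
Leading byte 0xE4 = 11100100 matches 1110xxxx → 3-byte sequence.
Byte 1: 0xE4 = 11100100, payload 0100 (4 bits).
Byte 2: 0x81 = 10000001 (10xxxxxx ✓), payload 000001.
Byte 3: 0xB6 = 10110110 (10xxxxxx ✓), payload 110110.
Concatenate: 0100000001110110 = 0x4076 (16 bits → U+4076).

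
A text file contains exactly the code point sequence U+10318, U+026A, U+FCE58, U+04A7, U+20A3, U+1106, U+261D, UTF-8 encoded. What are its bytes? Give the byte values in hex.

U+10318: 4-byte form → F0 90 8C 98.
U+026A: 2-byte form → C9 AA.
U+FCE58: 4-byte form → F3 BC B9 98.
U+04A7: 2-byte form → D2 A7.
U+20A3: 3-byte form → E2 82 A3.
U+1106: 3-byte form → E1 84 86.
U+261D: 3-byte form → E2 98 9D.
Concatenated (21 bytes): F0 90 8C 98 C9 AA F3 BC B9 98 D2 A7 E2 82 A3 E1 84 86 E2 98 9D.

F0 90 8C 98 C9 AA F3 BC B9 98 D2 A7 E2 82 A3 E1 84 86 E2 98 9D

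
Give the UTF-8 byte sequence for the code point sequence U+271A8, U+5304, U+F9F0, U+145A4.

F0 A7 86 A8 E5 8C 84 EF A7 B0 F0 94 96 A4

U+271A8: 4-byte form → F0 A7 86 A8.
U+5304: 3-byte form → E5 8C 84.
U+F9F0: 3-byte form → EF A7 B0.
U+145A4: 4-byte form → F0 94 96 A4.
Concatenated (14 bytes): F0 A7 86 A8 E5 8C 84 EF A7 B0 F0 94 96 A4.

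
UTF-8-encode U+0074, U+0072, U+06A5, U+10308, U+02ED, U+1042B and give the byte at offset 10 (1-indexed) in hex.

0xAD

1-indexed offset 10 is 0-indexed offset 9.
U+0074 → 1-byte form 74 at offsets 0–0.
U+0072 → 1-byte form 72 at offsets 1–1.
U+06A5 → 2-byte form DA A5 at offsets 2–3.
U+10308 → 4-byte form F0 90 8C 88 at offsets 4–7.
U+02ED → 2-byte form CB AD at offsets 8–9.
Offset 9 falls in char 5's range; it's byte 2 of CB AD = 0xAD.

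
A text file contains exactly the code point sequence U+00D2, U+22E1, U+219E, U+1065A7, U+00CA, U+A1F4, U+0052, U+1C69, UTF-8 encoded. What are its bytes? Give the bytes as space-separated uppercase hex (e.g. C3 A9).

C3 92 E2 8B A1 E2 86 9E F4 86 96 A7 C3 8A EA 87 B4 52 E1 B1 A9

U+00D2: 2-byte form → C3 92.
U+22E1: 3-byte form → E2 8B A1.
U+219E: 3-byte form → E2 86 9E.
U+1065A7: 4-byte form → F4 86 96 A7.
U+00CA: 2-byte form → C3 8A.
U+A1F4: 3-byte form → EA 87 B4.
U+0052: 1-byte form → 52.
U+1C69: 3-byte form → E1 B1 A9.
Concatenated (21 bytes): C3 92 E2 8B A1 E2 86 9E F4 86 96 A7 C3 8A EA 87 B4 52 E1 B1 A9.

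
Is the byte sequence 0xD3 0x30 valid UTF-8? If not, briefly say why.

Leading byte 0xD3 = 11010011 → 2-byte form.
Byte 2 is 0x30 = 00110000, which is not 10xxxxxx — expected a continuation byte.

invalid (non-continuation byte where continuation expected)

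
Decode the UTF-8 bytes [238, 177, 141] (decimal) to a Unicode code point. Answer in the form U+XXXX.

Leading byte 0xEE = 11101110 matches 1110xxxx → 3-byte sequence.
Byte 1: 0xEE = 11101110, payload 1110 (4 bits).
Byte 2: 0xB1 = 10110001 (10xxxxxx ✓), payload 110001.
Byte 3: 0x8D = 10001101 (10xxxxxx ✓), payload 001101.
Concatenate: 1110110001001101 = 0xEC4D (16 bits → U+EC4D).

U+EC4D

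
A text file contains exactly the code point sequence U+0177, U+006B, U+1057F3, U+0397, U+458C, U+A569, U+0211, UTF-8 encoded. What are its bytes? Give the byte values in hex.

C5 B7 6B F4 85 9F B3 CE 97 E4 96 8C EA 95 A9 C8 91

U+0177: 2-byte form → C5 B7.
U+006B: 1-byte form → 6B.
U+1057F3: 4-byte form → F4 85 9F B3.
U+0397: 2-byte form → CE 97.
U+458C: 3-byte form → E4 96 8C.
U+A569: 3-byte form → EA 95 A9.
U+0211: 2-byte form → C8 91.
Concatenated (17 bytes): C5 B7 6B F4 85 9F B3 CE 97 E4 96 8C EA 95 A9 C8 91.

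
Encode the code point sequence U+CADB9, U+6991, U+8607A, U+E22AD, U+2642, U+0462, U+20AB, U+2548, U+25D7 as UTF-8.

F3 8A B6 B9 E6 A6 91 F2 86 81 BA F3 A2 8A AD E2 99 82 D1 A2 E2 82 AB E2 95 88 E2 97 97

U+CADB9: 4-byte form → F3 8A B6 B9.
U+6991: 3-byte form → E6 A6 91.
U+8607A: 4-byte form → F2 86 81 BA.
U+E22AD: 4-byte form → F3 A2 8A AD.
U+2642: 3-byte form → E2 99 82.
U+0462: 2-byte form → D1 A2.
U+20AB: 3-byte form → E2 82 AB.
U+2548: 3-byte form → E2 95 88.
U+25D7: 3-byte form → E2 97 97.
Concatenated (29 bytes): F3 8A B6 B9 E6 A6 91 F2 86 81 BA F3 A2 8A AD E2 99 82 D1 A2 E2 82 AB E2 95 88 E2 97 97.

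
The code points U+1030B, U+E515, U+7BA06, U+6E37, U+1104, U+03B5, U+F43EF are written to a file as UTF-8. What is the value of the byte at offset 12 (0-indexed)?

U+1030B → 4-byte form F0 90 8C 8B at offsets 0–3.
U+E515 → 3-byte form EE 94 95 at offsets 4–6.
U+7BA06 → 4-byte form F1 BB A8 86 at offsets 7–10.
U+6E37 → 3-byte form E6 B8 B7 at offsets 11–13.
Offset 12 falls in char 4's range; it's byte 2 of E6 B8 B7 = 0xB8.

0xB8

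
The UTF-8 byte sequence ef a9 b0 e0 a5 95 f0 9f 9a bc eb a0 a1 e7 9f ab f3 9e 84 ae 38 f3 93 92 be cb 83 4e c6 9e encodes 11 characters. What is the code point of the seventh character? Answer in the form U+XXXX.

U+0038

Offset 0: leading byte 0xEF = 11101111 → 3-byte char #1 = EF A9 B0.
Offset 3: leading byte 0xE0 = 11100000 → 3-byte char #2 = E0 A5 95.
Offset 6: leading byte 0xF0 = 11110000 → 4-byte char #3 = F0 9F 9A BC.
Offset 10: leading byte 0xEB = 11101011 → 3-byte char #4 = EB A0 A1.
Offset 13: leading byte 0xE7 = 11100111 → 3-byte char #5 = E7 9F AB.
Offset 16: leading byte 0xF3 = 11110011 → 4-byte char #6 = F3 9E 84 AE.
Offset 20: leading byte 0x38 = 00111000 → 1-byte char #7 = 38.
Leading byte 0x38 = 00111000 matches 0xxxxxxx → 1-byte sequence.
Byte 1: 0x38 = 00111000, payload 0111000 (7 bits).
Concatenate: 0111000 = 0x38 (7 bits → U+0038).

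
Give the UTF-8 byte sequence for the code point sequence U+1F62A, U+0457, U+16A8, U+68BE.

U+1F62A: 4-byte form → F0 9F 98 AA.
U+0457: 2-byte form → D1 97.
U+16A8: 3-byte form → E1 9A A8.
U+68BE: 3-byte form → E6 A2 BE.
Concatenated (12 bytes): F0 9F 98 AA D1 97 E1 9A A8 E6 A2 BE.

F0 9F 98 AA D1 97 E1 9A A8 E6 A2 BE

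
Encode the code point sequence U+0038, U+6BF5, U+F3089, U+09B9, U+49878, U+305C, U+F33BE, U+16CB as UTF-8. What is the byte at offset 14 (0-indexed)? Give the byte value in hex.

0xB8

U+0038 → 1-byte form 38 at offsets 0–0.
U+6BF5 → 3-byte form E6 AF B5 at offsets 1–3.
U+F3089 → 4-byte form F3 B3 82 89 at offsets 4–7.
U+09B9 → 3-byte form E0 A6 B9 at offsets 8–10.
U+49878 → 4-byte form F1 89 A1 B8 at offsets 11–14.
Offset 14 falls in char 5's range; it's byte 4 of F1 89 A1 B8 = 0xB8.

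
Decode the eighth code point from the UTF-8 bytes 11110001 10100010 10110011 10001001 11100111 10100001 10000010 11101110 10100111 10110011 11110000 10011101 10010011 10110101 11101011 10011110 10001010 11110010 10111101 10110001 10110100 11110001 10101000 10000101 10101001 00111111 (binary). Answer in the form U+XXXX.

Offset 0: leading byte 0xF1 = 11110001 → 4-byte char #1 = F1 A2 B3 89.
Offset 4: leading byte 0xE7 = 11100111 → 3-byte char #2 = E7 A1 82.
Offset 7: leading byte 0xEE = 11101110 → 3-byte char #3 = EE A7 B3.
Offset 10: leading byte 0xF0 = 11110000 → 4-byte char #4 = F0 9D 93 B5.
Offset 14: leading byte 0xEB = 11101011 → 3-byte char #5 = EB 9E 8A.
Offset 17: leading byte 0xF2 = 11110010 → 4-byte char #6 = F2 BD B1 B4.
Offset 21: leading byte 0xF1 = 11110001 → 4-byte char #7 = F1 A8 85 A9.
Offset 25: leading byte 0x3F = 00111111 → 1-byte char #8 = 3F.
Leading byte 0x3F = 00111111 matches 0xxxxxxx → 1-byte sequence.
Byte 1: 0x3F = 00111111, payload 0111111 (7 bits).
Concatenate: 0111111 = 0x3F (7 bits → U+003F).

U+003F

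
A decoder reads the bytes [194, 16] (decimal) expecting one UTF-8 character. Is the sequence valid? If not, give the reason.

invalid (non-continuation byte where continuation expected)

Leading byte 0xC2 = 11000010 → 2-byte form.
Byte 2 is 0x10 = 00010000, which is not 10xxxxxx — expected a continuation byte.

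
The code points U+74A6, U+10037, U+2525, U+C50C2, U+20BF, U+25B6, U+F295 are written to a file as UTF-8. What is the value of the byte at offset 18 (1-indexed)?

0xE2

1-indexed offset 18 is 0-indexed offset 17.
U+74A6 → 3-byte form E7 92 A6 at offsets 0–2.
U+10037 → 4-byte form F0 90 80 B7 at offsets 3–6.
U+2525 → 3-byte form E2 94 A5 at offsets 7–9.
U+C50C2 → 4-byte form F3 85 83 82 at offsets 10–13.
U+20BF → 3-byte form E2 82 BF at offsets 14–16.
U+25B6 → 3-byte form E2 96 B6 at offsets 17–19.
Offset 17 falls in char 6's range; it's byte 1 of E2 96 B6 = 0xE2.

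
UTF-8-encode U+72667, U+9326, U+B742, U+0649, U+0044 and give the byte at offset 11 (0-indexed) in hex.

U+72667 → 4-byte form F1 B2 99 A7 at offsets 0–3.
U+9326 → 3-byte form E9 8C A6 at offsets 4–6.
U+B742 → 3-byte form EB 9D 82 at offsets 7–9.
U+0649 → 2-byte form D9 89 at offsets 10–11.
Offset 11 falls in char 4's range; it's byte 2 of D9 89 = 0x89.

0x89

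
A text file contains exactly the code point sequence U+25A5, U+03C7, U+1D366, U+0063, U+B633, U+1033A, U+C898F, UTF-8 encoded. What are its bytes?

U+25A5: 3-byte form → E2 96 A5.
U+03C7: 2-byte form → CF 87.
U+1D366: 4-byte form → F0 9D 8D A6.
U+0063: 1-byte form → 63.
U+B633: 3-byte form → EB 98 B3.
U+1033A: 4-byte form → F0 90 8C BA.
U+C898F: 4-byte form → F3 88 A6 8F.
Concatenated (21 bytes): E2 96 A5 CF 87 F0 9D 8D A6 63 EB 98 B3 F0 90 8C BA F3 88 A6 8F.

E2 96 A5 CF 87 F0 9D 8D A6 63 EB 98 B3 F0 90 8C BA F3 88 A6 8F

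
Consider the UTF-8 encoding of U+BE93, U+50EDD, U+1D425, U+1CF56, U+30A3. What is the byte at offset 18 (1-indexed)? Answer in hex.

1-indexed offset 18 is 0-indexed offset 17.
U+BE93 → 3-byte form EB BA 93 at offsets 0–2.
U+50EDD → 4-byte form F1 90 BB 9D at offsets 3–6.
U+1D425 → 4-byte form F0 9D 90 A5 at offsets 7–10.
U+1CF56 → 4-byte form F0 9C BD 96 at offsets 11–14.
U+30A3 → 3-byte form E3 82 A3 at offsets 15–17.
Offset 17 falls in char 5's range; it's byte 3 of E3 82 A3 = 0xA3.

0xA3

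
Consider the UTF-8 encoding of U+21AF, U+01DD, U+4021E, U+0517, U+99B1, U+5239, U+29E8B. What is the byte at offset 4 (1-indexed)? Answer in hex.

0xC7

1-indexed offset 4 is 0-indexed offset 3.
U+21AF → 3-byte form E2 86 AF at offsets 0–2.
U+01DD → 2-byte form C7 9D at offsets 3–4.
Offset 3 falls in char 2's range; it's byte 1 of C7 9D = 0xC7.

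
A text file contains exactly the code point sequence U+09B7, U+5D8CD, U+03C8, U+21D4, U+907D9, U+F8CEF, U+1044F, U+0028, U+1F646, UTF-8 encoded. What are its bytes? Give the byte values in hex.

U+09B7: 3-byte form → E0 A6 B7.
U+5D8CD: 4-byte form → F1 9D A3 8D.
U+03C8: 2-byte form → CF 88.
U+21D4: 3-byte form → E2 87 94.
U+907D9: 4-byte form → F2 90 9F 99.
U+F8CEF: 4-byte form → F3 B8 B3 AF.
U+1044F: 4-byte form → F0 90 91 8F.
U+0028: 1-byte form → 28.
U+1F646: 4-byte form → F0 9F 99 86.
Concatenated (29 bytes): E0 A6 B7 F1 9D A3 8D CF 88 E2 87 94 F2 90 9F 99 F3 B8 B3 AF F0 90 91 8F 28 F0 9F 99 86.

E0 A6 B7 F1 9D A3 8D CF 88 E2 87 94 F2 90 9F 99 F3 B8 B3 AF F0 90 91 8F 28 F0 9F 99 86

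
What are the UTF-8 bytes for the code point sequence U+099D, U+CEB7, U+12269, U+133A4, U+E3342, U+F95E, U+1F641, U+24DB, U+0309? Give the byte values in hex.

E0 A6 9D EC BA B7 F0 92 89 A9 F0 93 8E A4 F3 A3 8D 82 EF A5 9E F0 9F 99 81 E2 93 9B CC 89

U+099D: 3-byte form → E0 A6 9D.
U+CEB7: 3-byte form → EC BA B7.
U+12269: 4-byte form → F0 92 89 A9.
U+133A4: 4-byte form → F0 93 8E A4.
U+E3342: 4-byte form → F3 A3 8D 82.
U+F95E: 3-byte form → EF A5 9E.
U+1F641: 4-byte form → F0 9F 99 81.
U+24DB: 3-byte form → E2 93 9B.
U+0309: 2-byte form → CC 89.
Concatenated (30 bytes): E0 A6 9D EC BA B7 F0 92 89 A9 F0 93 8E A4 F3 A3 8D 82 EF A5 9E F0 9F 99 81 E2 93 9B CC 89.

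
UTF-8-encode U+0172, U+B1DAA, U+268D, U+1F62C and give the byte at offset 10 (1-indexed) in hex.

1-indexed offset 10 is 0-indexed offset 9.
U+0172 → 2-byte form C5 B2 at offsets 0–1.
U+B1DAA → 4-byte form F2 B1 B6 AA at offsets 2–5.
U+268D → 3-byte form E2 9A 8D at offsets 6–8.
U+1F62C → 4-byte form F0 9F 98 AC at offsets 9–12.
Offset 9 falls in char 4's range; it's byte 1 of F0 9F 98 AC = 0xF0.

0xF0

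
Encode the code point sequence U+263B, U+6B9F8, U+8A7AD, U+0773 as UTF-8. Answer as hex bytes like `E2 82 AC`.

E2 98 BB F1 AB A7 B8 F2 8A 9E AD DD B3

U+263B: 3-byte form → E2 98 BB.
U+6B9F8: 4-byte form → F1 AB A7 B8.
U+8A7AD: 4-byte form → F2 8A 9E AD.
U+0773: 2-byte form → DD B3.
Concatenated (13 bytes): E2 98 BB F1 AB A7 B8 F2 8A 9E AD DD B3.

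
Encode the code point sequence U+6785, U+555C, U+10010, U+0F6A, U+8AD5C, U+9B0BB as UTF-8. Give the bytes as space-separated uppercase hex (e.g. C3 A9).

E6 9E 85 E5 95 9C F0 90 80 90 E0 BD AA F2 8A B5 9C F2 9B 82 BB

U+6785: 3-byte form → E6 9E 85.
U+555C: 3-byte form → E5 95 9C.
U+10010: 4-byte form → F0 90 80 90.
U+0F6A: 3-byte form → E0 BD AA.
U+8AD5C: 4-byte form → F2 8A B5 9C.
U+9B0BB: 4-byte form → F2 9B 82 BB.
Concatenated (21 bytes): E6 9E 85 E5 95 9C F0 90 80 90 E0 BD AA F2 8A B5 9C F2 9B 82 BB.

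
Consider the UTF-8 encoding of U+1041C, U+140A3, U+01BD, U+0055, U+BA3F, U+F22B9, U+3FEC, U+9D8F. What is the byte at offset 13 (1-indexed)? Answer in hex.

0xA8

1-indexed offset 13 is 0-indexed offset 12.
U+1041C → 4-byte form F0 90 90 9C at offsets 0–3.
U+140A3 → 4-byte form F0 94 82 A3 at offsets 4–7.
U+01BD → 2-byte form C6 BD at offsets 8–9.
U+0055 → 1-byte form 55 at offsets 10–10.
U+BA3F → 3-byte form EB A8 BF at offsets 11–13.
Offset 12 falls in char 5's range; it's byte 2 of EB A8 BF = 0xA8.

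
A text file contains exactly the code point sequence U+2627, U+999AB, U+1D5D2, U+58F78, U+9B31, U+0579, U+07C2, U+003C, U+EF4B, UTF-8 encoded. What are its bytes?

U+2627: 3-byte form → E2 98 A7.
U+999AB: 4-byte form → F2 99 A6 AB.
U+1D5D2: 4-byte form → F0 9D 97 92.
U+58F78: 4-byte form → F1 98 BD B8.
U+9B31: 3-byte form → E9 AC B1.
U+0579: 2-byte form → D5 B9.
U+07C2: 2-byte form → DF 82.
U+003C: 1-byte form → 3C.
U+EF4B: 3-byte form → EE BD 8B.
Concatenated (26 bytes): E2 98 A7 F2 99 A6 AB F0 9D 97 92 F1 98 BD B8 E9 AC B1 D5 B9 DF 82 3C EE BD 8B.

E2 98 A7 F2 99 A6 AB F0 9D 97 92 F1 98 BD B8 E9 AC B1 D5 B9 DF 82 3C EE BD 8B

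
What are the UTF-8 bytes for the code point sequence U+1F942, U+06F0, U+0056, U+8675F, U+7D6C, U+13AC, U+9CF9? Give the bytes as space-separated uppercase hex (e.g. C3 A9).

F0 9F A5 82 DB B0 56 F2 86 9D 9F E7 B5 AC E1 8E AC E9 B3 B9

U+1F942: 4-byte form → F0 9F A5 82.
U+06F0: 2-byte form → DB B0.
U+0056: 1-byte form → 56.
U+8675F: 4-byte form → F2 86 9D 9F.
U+7D6C: 3-byte form → E7 B5 AC.
U+13AC: 3-byte form → E1 8E AC.
U+9CF9: 3-byte form → E9 B3 B9.
Concatenated (20 bytes): F0 9F A5 82 DB B0 56 F2 86 9D 9F E7 B5 AC E1 8E AC E9 B3 B9.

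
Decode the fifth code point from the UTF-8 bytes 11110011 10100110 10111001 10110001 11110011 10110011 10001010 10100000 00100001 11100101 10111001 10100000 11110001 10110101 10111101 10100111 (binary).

Offset 0: leading byte 0xF3 = 11110011 → 4-byte char #1 = F3 A6 B9 B1.
Offset 4: leading byte 0xF3 = 11110011 → 4-byte char #2 = F3 B3 8A A0.
Offset 8: leading byte 0x21 = 00100001 → 1-byte char #3 = 21.
Offset 9: leading byte 0xE5 = 11100101 → 3-byte char #4 = E5 B9 A0.
Offset 12: leading byte 0xF1 = 11110001 → 4-byte char #5 = F1 B5 BD A7.
Leading byte 0xF1 = 11110001 matches 11110xxx → 4-byte sequence.
Byte 1: 0xF1 = 11110001, payload 001 (3 bits).
Byte 2: 0xB5 = 10110101 (10xxxxxx ✓), payload 110101.
Byte 3: 0xBD = 10111101 (10xxxxxx ✓), payload 111101.
Byte 4: 0xA7 = 10100111 (10xxxxxx ✓), payload 100111.
Concatenate: 001110101111101100111 = 0x75F67 (21 bits → U+75F67).

U+75F67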